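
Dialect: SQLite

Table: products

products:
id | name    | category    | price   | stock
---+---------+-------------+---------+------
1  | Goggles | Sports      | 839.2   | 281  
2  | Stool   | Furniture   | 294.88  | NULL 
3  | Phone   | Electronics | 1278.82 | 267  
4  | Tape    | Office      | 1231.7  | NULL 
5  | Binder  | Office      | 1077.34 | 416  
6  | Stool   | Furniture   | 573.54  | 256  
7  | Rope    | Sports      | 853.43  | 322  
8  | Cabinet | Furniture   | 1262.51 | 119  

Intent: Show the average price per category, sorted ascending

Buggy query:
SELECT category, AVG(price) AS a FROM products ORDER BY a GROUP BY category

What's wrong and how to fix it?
Bug: GROUP BY must precede ORDER BY

Fix: Move ORDER BY to the end, after GROUP BY

Corrected query:
SELECT category, AVG(price) AS a FROM products GROUP BY category ORDER BY a

Result:
category    | a      
------------+--------
Furniture   | 710.31 
Sports      | 846.315
Office      | 1154.52
Electronics | 1278.82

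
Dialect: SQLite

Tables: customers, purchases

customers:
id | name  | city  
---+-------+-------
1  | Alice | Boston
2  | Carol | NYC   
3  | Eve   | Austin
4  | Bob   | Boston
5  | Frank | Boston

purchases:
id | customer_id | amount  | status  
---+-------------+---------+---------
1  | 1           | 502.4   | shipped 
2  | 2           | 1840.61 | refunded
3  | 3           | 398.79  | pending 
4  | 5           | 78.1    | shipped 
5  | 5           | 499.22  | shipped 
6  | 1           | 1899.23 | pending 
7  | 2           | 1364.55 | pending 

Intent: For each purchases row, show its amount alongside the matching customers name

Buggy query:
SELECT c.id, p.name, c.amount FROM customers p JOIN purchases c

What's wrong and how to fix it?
Bug: JOIN with no ON clause produces a cartesian product; every purchases row pairs with every customers row

Fix: Add ON c.customer_id = p.id to the JOIN

Corrected query:
SELECT c.id, p.name, c.amount FROM customers p JOIN purchases c ON c.customer_id = p.id

Result:
id | name  | amount 
---+-------+--------
1  | Alice | 502.4  
2  | Carol | 1840.61
3  | Eve   | 398.79 
4  | Frank | 78.1   
5  | Frank | 499.22 
6  | Alice | 1899.23
7  | Carol | 1364.55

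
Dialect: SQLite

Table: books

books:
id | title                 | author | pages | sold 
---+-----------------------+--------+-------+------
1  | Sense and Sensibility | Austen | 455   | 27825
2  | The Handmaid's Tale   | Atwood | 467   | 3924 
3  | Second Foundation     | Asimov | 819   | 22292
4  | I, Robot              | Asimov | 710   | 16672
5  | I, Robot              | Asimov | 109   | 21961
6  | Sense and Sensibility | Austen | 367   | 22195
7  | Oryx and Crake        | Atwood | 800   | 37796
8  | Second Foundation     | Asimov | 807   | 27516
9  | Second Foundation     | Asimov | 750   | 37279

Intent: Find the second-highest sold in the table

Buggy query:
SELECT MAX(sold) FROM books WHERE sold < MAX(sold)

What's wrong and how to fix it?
Bug: MAX(sold) on the right of the comparison is an aggregate-in-WHERE error

Fix: Compute the overall MAX in a subquery, then take MAX of rows below it

Corrected query:
SELECT MAX(sold) FROM books WHERE sold < (SELECT MAX(sold) FROM books)

Result:
MAX(sold)
---------
37279    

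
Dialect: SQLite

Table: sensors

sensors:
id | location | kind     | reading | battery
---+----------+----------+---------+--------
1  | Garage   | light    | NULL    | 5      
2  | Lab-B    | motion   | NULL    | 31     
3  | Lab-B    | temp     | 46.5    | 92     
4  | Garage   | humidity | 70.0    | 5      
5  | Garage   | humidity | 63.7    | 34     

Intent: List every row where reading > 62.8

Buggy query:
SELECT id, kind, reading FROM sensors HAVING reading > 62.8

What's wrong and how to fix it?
Bug: HAVING filters the output of aggregation, but this query has no GROUP BY and no aggregate functions, so SQLite rejects it (HAVING clause on a non-aggregate query); the condition here is per row

Fix: Replace HAVING with WHERE since the condition applies to individual rows

Corrected query:
SELECT id, kind, reading FROM sensors WHERE reading > 62.8

Result:
id | kind     | reading
---+----------+--------
4  | humidity | 70     
5  | humidity | 63.7   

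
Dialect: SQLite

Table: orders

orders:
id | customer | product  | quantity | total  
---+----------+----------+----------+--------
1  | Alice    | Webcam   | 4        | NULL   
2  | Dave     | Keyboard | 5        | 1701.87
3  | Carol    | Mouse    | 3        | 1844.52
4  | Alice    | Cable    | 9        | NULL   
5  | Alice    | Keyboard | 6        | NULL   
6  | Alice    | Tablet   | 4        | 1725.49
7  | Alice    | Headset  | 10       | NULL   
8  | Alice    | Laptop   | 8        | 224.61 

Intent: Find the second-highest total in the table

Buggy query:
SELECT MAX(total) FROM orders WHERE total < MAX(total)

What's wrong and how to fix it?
Bug: The inner MAX is an aggregate inside WHERE, which is not allowed

Fix: Compute the overall MAX in a subquery, then take MAX of rows below it

Corrected query:
SELECT MAX(total) FROM orders WHERE total < (SELECT MAX(total) FROM orders)

Result:
MAX(total)
----------
1725.49   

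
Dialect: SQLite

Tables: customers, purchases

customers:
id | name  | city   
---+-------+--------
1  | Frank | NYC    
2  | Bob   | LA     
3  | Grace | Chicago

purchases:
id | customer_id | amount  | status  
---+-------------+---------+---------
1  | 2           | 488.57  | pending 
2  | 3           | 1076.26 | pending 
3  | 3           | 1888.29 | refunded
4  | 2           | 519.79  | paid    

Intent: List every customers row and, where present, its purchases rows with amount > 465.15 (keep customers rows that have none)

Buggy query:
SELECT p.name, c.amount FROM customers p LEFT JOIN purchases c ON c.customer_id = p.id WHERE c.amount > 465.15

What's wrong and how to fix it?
Bug: A WHERE condition on the right-hand table after LEFT JOIN drops unmatched parents

Fix: Put 'c.amount > 465.15' in the JOIN's ON clause instead of WHERE

Corrected query:
SELECT p.name, c.amount FROM customers p LEFT JOIN purchases c ON c.customer_id = p.id AND c.amount > 465.15

Result:
name  | amount 
------+--------
Frank | NULL   
Bob   | 488.57 
Bob   | 519.79 
Grace | 1076.26
Grace | 1888.29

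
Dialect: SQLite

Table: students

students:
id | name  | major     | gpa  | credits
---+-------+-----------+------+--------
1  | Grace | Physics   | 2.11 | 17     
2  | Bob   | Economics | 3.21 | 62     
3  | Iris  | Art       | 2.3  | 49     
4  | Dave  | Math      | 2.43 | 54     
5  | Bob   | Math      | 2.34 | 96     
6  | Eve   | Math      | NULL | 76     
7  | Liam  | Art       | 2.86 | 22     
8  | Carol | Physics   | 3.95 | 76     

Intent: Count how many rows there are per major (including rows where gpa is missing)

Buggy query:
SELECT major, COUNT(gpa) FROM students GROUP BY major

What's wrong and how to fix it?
Bug: COUNT(column) counts non-NULL values only; rows with NULL gpa aren't counted

Fix: Use COUNT(*) to count all rows regardless of NULL

Corrected query:
SELECT major, COUNT(*) FROM students GROUP BY major

Result:
major     | COUNT(*)
----------+---------
Art       | 2       
Economics | 1       
Math      | 3       
Physics   | 2       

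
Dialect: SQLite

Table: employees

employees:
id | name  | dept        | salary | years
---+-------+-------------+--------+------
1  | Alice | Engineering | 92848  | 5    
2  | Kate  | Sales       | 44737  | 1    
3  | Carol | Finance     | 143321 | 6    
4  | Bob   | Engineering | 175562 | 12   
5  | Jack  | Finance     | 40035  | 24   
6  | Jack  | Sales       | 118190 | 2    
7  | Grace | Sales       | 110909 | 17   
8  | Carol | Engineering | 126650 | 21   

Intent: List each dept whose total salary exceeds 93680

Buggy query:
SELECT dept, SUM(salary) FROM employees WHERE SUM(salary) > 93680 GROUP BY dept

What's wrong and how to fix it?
Bug: Aggregate functions cannot appear in a WHERE clause

Fix: Move the aggregate condition to a HAVING clause

Corrected query:
SELECT dept, SUM(salary) FROM employees GROUP BY dept HAVING SUM(salary) > 93680

Result:
dept        | SUM(salary)
------------+------------
Engineering | 395060     
Finance     | 183356     
Sales       | 273836     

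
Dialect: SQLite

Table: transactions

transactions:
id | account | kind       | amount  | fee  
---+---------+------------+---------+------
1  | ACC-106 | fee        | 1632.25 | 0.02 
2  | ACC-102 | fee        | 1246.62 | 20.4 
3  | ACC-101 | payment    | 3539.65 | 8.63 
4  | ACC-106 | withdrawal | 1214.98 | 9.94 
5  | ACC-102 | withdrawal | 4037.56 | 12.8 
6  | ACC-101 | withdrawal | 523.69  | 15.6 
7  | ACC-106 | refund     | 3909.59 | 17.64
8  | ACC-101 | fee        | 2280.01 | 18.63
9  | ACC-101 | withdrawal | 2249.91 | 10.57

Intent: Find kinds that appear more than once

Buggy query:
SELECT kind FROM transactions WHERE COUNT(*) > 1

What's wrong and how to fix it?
Bug: WHERE can't reference COUNT(*); aggregates are computed after WHERE

Fix: GROUP BY kind, then filter groups with HAVING COUNT(*) > 1

Corrected query:
SELECT kind FROM transactions GROUP BY kind HAVING COUNT(*) > 1

Result:
kind      
----------
fee       
withdrawal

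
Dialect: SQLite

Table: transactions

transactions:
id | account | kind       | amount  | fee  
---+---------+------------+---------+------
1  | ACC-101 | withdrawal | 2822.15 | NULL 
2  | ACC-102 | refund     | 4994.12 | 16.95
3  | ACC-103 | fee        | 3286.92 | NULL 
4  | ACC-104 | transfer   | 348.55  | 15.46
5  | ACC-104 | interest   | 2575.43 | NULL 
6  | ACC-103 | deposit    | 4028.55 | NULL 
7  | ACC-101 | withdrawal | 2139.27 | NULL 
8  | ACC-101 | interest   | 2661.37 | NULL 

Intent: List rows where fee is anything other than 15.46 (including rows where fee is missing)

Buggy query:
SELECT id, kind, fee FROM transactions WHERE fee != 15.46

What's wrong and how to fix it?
Bug: Inequality against NULL is unknown, not true; rows with NULL are dropped

Fix: Add an explicit OR fee IS NULL to include the missing-value rows

Corrected query:
SELECT id, kind, fee FROM transactions WHERE fee != 15.46 OR fee IS NULL

Result:
id | kind       | fee  
---+------------+------
1  | withdrawal | NULL 
2  | refund     | 16.95
3  | fee        | NULL 
5  | interest   | NULL 
6  | deposit    | NULL 
7  | withdrawal | NULL 
8  | interest   | NULL 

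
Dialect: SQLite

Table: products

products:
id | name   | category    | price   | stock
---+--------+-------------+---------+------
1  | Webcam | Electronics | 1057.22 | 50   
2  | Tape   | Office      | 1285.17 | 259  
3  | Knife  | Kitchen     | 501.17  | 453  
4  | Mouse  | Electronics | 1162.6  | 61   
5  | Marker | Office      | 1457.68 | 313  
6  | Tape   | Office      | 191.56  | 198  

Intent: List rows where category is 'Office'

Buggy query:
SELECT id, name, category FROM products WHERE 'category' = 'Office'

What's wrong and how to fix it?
Bug: 'category' in single quotes is a string literal, not the column; the comparison is literal-vs-literal and never true

Fix: Reference the column as category without single quotes

Corrected query:
SELECT id, name, category FROM products WHERE category = 'Office'

Result:
id | name   | category
---+--------+---------
2  | Tape   | Office  
5  | Marker | Office  
6  | Tape   | Office  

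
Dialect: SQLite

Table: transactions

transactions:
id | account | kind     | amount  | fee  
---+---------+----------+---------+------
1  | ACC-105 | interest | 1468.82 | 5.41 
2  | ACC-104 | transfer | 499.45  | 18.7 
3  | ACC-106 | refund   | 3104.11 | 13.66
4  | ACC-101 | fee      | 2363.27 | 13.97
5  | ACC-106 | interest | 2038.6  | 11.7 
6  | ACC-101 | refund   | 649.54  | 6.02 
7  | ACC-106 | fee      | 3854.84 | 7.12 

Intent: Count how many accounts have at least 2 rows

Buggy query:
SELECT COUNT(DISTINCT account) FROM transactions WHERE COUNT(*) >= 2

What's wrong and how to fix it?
Bug: COUNT(*) cannot appear in WHERE; the per-group count doesn't exist yet

Fix: Use a subquery that GROUPs and filters with HAVING, then count its rows

Corrected query:
SELECT COUNT(*) FROM (SELECT account FROM transactions GROUP BY account HAVING COUNT(*) >= 2)

Result:
COUNT(*)
--------
2       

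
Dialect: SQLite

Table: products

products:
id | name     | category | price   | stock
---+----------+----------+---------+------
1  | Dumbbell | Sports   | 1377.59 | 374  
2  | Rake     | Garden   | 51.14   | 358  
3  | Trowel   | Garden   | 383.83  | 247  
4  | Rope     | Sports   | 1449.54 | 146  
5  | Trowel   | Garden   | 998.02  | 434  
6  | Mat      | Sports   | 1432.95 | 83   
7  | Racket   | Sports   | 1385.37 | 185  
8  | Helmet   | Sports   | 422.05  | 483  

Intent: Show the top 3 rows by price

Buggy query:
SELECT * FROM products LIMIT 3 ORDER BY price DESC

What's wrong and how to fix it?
Bug: ORDER BY cannot follow LIMIT; LIMIT is the final clause

Fix: Swap the clauses: ORDER BY first, then LIMIT

Corrected query:
SELECT * FROM products ORDER BY price DESC LIMIT 3

Result:
id | name   | category | price   | stock
---+--------+----------+---------+------
4  | Rope   | Sports   | 1449.54 | 146  
6  | Mat    | Sports   | 1432.95 | 83   
7  | Racket | Sports   | 1385.37 | 185  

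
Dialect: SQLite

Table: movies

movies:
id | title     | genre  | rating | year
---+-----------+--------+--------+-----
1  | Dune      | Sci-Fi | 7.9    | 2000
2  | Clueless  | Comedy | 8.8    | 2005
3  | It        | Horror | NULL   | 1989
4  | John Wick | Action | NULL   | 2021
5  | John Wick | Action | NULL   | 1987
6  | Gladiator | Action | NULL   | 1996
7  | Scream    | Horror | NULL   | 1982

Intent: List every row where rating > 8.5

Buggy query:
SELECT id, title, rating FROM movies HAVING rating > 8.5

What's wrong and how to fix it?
Bug: This is a non-aggregate query (no GROUP BY, no aggregates), so in SQLite the HAVING clause is invalid here; a row-level condition belongs in WHERE

Fix: Replace HAVING with WHERE since the condition applies to individual rows

Corrected query:
SELECT id, title, rating FROM movies WHERE rating > 8.5

Result:
id | title    | rating
---+----------+-------
2  | Clueless | 8.8   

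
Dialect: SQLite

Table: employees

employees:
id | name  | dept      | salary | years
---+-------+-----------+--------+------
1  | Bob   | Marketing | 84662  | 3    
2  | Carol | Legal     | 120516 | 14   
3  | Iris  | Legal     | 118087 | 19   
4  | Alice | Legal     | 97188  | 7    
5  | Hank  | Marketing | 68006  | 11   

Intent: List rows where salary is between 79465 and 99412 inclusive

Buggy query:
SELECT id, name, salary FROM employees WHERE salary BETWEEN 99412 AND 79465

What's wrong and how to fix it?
Bug: The bounds are reversed; BETWEEN a AND b requires a <= b to match anything

Fix: Swap the bounds so the smaller value comes first

Corrected query:
SELECT id, name, salary FROM employees WHERE salary BETWEEN 79465 AND 99412

Result:
id | name  | salary
---+-------+-------
1  | Bob   | 84662 
4  | Alice | 97188 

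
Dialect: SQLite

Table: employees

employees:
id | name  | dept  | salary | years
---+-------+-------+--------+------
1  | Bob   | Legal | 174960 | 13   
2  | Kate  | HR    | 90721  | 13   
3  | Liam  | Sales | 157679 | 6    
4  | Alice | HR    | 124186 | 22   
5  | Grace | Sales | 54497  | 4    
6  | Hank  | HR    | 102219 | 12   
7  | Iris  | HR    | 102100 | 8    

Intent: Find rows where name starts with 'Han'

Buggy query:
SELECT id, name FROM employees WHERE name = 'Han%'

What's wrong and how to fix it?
Bug: Wildcards only work with LIKE; '=' treats '%' as a literal character

Fix: Replace '=' with LIKE so 'Han%' is treated as a pattern

Corrected query:
SELECT id, name FROM employees WHERE name LIKE 'Han%'

Result:
id | name
---+-----
6  | Hank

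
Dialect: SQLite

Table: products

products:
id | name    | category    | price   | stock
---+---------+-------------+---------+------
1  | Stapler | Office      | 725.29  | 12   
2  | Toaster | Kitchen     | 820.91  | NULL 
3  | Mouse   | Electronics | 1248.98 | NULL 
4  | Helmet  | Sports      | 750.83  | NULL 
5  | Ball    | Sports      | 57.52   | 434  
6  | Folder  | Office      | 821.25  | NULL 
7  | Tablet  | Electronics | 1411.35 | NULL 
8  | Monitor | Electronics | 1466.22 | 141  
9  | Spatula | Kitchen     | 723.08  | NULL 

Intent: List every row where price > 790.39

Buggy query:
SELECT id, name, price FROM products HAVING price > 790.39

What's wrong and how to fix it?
Bug: HAVING filters the output of aggregation, but this query has no GROUP BY and no aggregate functions, so SQLite rejects it (HAVING clause on a non-aggregate query); the condition here is per row

Fix: Replace HAVING with WHERE since the condition applies to individual rows

Corrected query:
SELECT id, name, price FROM products WHERE price > 790.39

Result:
id | name    | price  
---+---------+--------
2  | Toaster | 820.91 
3  | Mouse   | 1248.98
6  | Folder  | 821.25 
7  | Tablet  | 1411.35
8  | Monitor | 1466.22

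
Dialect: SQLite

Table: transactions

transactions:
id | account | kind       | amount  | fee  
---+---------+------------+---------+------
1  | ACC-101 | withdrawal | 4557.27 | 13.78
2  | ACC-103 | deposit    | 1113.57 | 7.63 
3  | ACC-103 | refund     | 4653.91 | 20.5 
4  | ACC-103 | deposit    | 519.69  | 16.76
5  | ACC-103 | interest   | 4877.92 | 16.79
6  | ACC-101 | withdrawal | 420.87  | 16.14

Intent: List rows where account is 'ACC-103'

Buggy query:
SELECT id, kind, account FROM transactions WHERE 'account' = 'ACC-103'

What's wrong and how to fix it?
Bug: 'account' in single quotes is a string literal, not the column; the comparison is literal-vs-literal and never true

Fix: Remove the quotes around the column name (or use double quotes for an identifier)

Corrected query:
SELECT id, kind, account FROM transactions WHERE account = 'ACC-103'

Result:
id | kind     | account
---+----------+--------
2  | deposit  | ACC-103
3  | refund   | ACC-103
4  | deposit  | ACC-103
5  | interest | ACC-103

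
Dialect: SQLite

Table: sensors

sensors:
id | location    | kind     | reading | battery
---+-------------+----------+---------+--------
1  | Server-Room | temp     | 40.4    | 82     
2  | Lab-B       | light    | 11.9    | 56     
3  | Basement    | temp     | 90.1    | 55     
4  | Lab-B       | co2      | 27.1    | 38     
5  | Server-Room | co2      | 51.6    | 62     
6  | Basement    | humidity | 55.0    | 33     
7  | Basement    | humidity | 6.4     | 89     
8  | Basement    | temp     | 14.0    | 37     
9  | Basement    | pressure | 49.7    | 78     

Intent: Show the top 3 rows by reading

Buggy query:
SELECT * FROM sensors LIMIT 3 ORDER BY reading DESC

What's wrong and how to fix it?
Bug: ORDER BY cannot follow LIMIT; LIMIT is the final clause

Fix: Sort with ORDER BY, then apply LIMIT

Corrected query:
SELECT * FROM sensors ORDER BY reading DESC LIMIT 3

Result:
id | location    | kind     | reading | battery
---+-------------+----------+---------+--------
3  | Basement    | temp     | 90.1    | 55     
6  | Basement    | humidity | 55      | 33     
5  | Server-Room | co2      | 51.6    | 62     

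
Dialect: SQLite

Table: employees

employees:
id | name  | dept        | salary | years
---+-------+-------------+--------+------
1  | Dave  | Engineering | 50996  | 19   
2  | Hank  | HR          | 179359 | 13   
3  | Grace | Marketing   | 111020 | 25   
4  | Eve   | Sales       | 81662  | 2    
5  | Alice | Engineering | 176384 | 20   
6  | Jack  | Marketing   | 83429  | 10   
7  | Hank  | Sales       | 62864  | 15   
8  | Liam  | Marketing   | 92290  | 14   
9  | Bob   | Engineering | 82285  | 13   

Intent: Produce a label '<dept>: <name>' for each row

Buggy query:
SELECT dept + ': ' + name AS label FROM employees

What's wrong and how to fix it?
Bug: SQLite uses || for string concatenation; + coerces text to numbers (yielding 0)

Fix: Replace + with || to concatenate text

Corrected query:
SELECT dept || ': ' || name AS label FROM employees

Result:
label             
------------------
Engineering: Dave 
HR: Hank          
Marketing: Grace  
Sales: Eve        
Engineering: Alice
Marketing: Jack   
Sales: Hank       
Marketing: Liam   
Engineering: Bob  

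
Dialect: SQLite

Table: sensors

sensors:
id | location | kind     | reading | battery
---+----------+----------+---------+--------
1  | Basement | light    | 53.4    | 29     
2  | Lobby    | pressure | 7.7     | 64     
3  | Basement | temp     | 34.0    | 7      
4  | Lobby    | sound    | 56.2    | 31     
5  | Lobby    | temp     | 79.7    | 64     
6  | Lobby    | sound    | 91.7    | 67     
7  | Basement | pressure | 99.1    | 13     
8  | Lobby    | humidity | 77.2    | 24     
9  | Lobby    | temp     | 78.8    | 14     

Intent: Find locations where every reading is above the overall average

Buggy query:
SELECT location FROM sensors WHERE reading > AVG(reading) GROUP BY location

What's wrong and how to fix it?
Bug: AVG() is an aggregate; it can't sit directly in WHERE

Fix: Use a subquery for AVG and a HAVING MIN(...) filter so the condition holds for every row in the group

Corrected query:
SELECT location FROM sensors GROUP BY location HAVING MIN(reading) > (SELECT AVG(reading) FROM sensors)

Result:
(no rows)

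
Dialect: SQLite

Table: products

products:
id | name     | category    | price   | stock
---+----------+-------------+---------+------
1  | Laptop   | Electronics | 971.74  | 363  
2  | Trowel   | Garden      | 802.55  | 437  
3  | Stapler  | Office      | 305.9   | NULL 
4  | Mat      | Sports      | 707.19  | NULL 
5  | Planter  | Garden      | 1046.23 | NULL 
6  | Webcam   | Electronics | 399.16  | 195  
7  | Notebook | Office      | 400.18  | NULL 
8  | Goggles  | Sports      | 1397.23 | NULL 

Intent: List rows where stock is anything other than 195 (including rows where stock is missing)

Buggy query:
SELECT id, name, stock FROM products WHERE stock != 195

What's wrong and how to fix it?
Bug: Inequality against NULL is unknown, not true; rows with NULL are dropped

Fix: Add an explicit OR stock IS NULL to include the missing-value rows

Corrected query:
SELECT id, name, stock FROM products WHERE stock != 195 OR stock IS NULL

Result:
id | name     | stock
---+----------+------
1  | Laptop   | 363  
2  | Trowel   | 437  
3  | Stapler  | NULL 
4  | Mat      | NULL 
5  | Planter  | NULL 
7  | Notebook | NULL 
8  | Goggles  | NULL 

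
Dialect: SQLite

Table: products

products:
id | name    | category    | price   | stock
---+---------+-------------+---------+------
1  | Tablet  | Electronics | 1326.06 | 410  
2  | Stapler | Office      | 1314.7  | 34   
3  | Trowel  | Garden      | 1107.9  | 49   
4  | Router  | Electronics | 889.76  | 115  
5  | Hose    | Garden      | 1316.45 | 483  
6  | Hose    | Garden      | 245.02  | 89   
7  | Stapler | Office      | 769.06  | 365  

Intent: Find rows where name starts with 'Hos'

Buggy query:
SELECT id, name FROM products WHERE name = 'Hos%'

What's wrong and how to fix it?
Bug: Wildcards only work with LIKE; '=' treats '%' as a literal character

Fix: Use LIKE for wildcard pattern matching

Corrected query:
SELECT id, name FROM products WHERE name LIKE 'Hos%'

Result:
id | name
---+-----
5  | Hose
6  | Hose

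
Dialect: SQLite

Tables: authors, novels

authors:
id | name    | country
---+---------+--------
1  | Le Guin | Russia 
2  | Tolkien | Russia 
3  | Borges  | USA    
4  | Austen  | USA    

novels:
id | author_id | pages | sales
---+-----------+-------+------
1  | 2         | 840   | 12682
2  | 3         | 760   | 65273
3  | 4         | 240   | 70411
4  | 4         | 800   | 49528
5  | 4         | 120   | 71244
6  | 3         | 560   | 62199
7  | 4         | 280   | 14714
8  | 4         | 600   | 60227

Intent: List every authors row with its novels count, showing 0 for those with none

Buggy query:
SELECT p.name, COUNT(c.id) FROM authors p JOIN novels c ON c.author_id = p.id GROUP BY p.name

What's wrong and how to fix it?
Bug: An inner join excludes parents with zero children

Fix: Switch to LEFT JOIN to retain unmatched parent rows

Corrected query:
SELECT p.name, COUNT(c.id) FROM authors p LEFT JOIN novels c ON c.author_id = p.id GROUP BY p.name

Result:
name    | COUNT(c.id)
--------+------------
Austen  | 5          
Borges  | 2          
Le Guin | 0          
Tolkien | 1          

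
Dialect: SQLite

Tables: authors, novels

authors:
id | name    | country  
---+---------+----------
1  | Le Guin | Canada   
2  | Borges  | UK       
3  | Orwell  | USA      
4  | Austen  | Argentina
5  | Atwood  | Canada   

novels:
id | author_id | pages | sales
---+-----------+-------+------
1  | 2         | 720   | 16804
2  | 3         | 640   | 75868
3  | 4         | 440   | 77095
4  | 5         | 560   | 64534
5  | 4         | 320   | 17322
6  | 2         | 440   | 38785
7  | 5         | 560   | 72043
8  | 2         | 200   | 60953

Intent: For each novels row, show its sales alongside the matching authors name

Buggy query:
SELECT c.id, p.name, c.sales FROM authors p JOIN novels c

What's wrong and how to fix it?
Bug: JOIN with no ON clause produces a cartesian product; every novels row pairs with every authors row

Fix: Specify the join condition linking the foreign key to the parent id

Corrected query:
SELECT c.id, p.name, c.sales FROM authors p JOIN novels c ON c.author_id = p.id

Result:
id | name   | sales
---+--------+------
1  | Borges | 16804
2  | Orwell | 75868
3  | Austen | 77095
4  | Atwood | 64534
5  | Austen | 17322
6  | Borges | 38785
7  | Atwood | 72043
8  | Borges | 60953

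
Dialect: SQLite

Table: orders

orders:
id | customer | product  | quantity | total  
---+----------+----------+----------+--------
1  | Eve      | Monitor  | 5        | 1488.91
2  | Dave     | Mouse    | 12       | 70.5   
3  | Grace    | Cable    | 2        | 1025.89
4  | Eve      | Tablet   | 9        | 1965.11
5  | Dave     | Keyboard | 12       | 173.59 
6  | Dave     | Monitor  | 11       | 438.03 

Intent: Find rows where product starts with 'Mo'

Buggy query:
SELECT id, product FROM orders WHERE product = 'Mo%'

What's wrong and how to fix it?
Bug: '=' compares the literal string including the % character; pattern matching needs LIKE

Fix: Use LIKE for wildcard pattern matching

Corrected query:
SELECT id, product FROM orders WHERE product LIKE 'Mo%'

Result:
id | product
---+--------
1  | Monitor
2  | Mouse  
6  | Monitor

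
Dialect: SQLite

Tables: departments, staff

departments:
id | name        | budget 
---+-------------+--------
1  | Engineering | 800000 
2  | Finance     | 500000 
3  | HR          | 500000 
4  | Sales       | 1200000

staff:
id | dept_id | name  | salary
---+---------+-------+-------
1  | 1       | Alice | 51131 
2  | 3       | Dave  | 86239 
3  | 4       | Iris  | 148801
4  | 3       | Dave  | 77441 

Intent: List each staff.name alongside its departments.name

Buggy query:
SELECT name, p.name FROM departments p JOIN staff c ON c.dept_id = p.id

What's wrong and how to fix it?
Bug: Both tables have a 'name' column; the unqualified reference is ambiguous

Fix: Prefix ambiguous columns with the table alias

Corrected query:
SELECT c.name, p.name FROM departments p JOIN staff c ON c.dept_id = p.id

Result:
name  | name       
------+------------
Alice | Engineering
Dave  | HR         
Iris  | Sales      
Dave  | HR         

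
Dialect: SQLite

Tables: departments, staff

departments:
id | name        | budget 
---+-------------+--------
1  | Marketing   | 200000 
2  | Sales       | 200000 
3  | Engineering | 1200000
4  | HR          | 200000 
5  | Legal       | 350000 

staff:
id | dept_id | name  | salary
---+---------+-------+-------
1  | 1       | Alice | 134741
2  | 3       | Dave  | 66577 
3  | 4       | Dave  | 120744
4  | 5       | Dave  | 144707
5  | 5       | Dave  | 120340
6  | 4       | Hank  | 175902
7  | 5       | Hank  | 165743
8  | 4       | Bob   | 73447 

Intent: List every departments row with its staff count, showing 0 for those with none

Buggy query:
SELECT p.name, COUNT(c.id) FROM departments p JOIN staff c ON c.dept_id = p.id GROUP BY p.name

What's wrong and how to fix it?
Bug: An inner join excludes parents with zero children

Fix: Use LEFT JOIN so parents without children still appear (COUNT(c.id) gives 0)

Corrected query:
SELECT p.name, COUNT(c.id) FROM departments p LEFT JOIN staff c ON c.dept_id = p.id GROUP BY p.name

Result:
name        | COUNT(c.id)
------------+------------
Engineering | 1          
HR          | 3          
Legal       | 3          
Marketing   | 1          
Sales       | 0          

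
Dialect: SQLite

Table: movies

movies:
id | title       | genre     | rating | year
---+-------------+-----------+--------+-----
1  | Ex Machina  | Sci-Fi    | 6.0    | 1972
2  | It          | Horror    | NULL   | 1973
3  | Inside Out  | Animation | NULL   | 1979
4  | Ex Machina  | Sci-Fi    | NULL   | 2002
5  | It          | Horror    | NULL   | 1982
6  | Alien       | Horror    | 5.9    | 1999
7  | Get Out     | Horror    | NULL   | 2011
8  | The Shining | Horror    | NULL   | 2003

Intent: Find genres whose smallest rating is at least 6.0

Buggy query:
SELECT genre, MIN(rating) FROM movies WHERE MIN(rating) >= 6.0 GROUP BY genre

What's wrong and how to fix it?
Bug: Aggregates like MIN are computed per group after WHERE runs

Fix: Replace WHERE with HAVING after the GROUP BY

Corrected query:
SELECT genre, MIN(rating) FROM movies GROUP BY genre HAVING MIN(rating) >= 6.0

Result:
genre  | MIN(rating)
-------+------------
Sci-Fi | 6          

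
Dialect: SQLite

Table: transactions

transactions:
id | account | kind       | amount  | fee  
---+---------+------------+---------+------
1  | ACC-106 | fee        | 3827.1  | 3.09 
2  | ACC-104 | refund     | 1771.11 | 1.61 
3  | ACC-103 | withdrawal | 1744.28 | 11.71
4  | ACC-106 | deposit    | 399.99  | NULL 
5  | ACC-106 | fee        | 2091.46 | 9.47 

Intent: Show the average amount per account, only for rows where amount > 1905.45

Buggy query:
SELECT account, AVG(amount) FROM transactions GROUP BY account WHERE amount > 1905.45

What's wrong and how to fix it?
Bug: WHERE cannot follow GROUP BY

Fix: Place WHERE between FROM and GROUP BY

Corrected query:
SELECT account, AVG(amount) FROM transactions WHERE amount > 1905.45 GROUP BY account

Result:
account | AVG(amount)
--------+------------
ACC-106 | 2959.28    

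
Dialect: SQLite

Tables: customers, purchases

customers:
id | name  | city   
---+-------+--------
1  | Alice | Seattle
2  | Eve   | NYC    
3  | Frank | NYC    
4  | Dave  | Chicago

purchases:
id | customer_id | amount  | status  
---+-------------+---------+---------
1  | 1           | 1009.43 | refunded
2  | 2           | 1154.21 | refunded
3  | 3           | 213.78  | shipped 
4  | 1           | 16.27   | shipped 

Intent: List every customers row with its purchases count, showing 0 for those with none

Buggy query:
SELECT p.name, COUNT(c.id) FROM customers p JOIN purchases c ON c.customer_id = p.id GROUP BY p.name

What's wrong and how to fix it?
Bug: INNER JOIN drops customers rows that have no matching purchases rows

Fix: Use LEFT JOIN so parents without children still appear (COUNT(c.id) gives 0)

Corrected query:
SELECT p.name, COUNT(c.id) FROM customers p LEFT JOIN purchases c ON c.customer_id = p.id GROUP BY p.name

Result:
name  | COUNT(c.id)
------+------------
Alice | 2          
Dave  | 0          
Eve   | 1          
Frank | 1          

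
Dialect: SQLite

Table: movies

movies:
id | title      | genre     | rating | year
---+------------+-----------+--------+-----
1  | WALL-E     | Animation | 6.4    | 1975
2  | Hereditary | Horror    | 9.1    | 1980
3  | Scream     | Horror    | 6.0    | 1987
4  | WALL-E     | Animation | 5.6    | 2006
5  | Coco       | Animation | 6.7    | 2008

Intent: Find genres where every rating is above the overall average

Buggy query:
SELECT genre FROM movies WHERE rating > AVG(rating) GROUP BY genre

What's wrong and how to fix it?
Bug: AVG() is an aggregate; it can't sit directly in WHERE

Fix: Use a subquery for AVG and a HAVING MIN(...) filter so the condition holds for every row in the group

Corrected query:
SELECT genre FROM movies GROUP BY genre HAVING MIN(rating) > (SELECT AVG(rating) FROM movies)

Result:
(no rows)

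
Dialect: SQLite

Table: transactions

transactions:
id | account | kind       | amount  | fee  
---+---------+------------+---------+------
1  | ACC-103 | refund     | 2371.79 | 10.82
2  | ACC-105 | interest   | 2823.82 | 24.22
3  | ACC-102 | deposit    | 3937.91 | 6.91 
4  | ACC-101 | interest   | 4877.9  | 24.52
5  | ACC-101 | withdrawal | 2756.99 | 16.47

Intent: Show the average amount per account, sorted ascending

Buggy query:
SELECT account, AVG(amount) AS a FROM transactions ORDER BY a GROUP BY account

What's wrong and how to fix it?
Bug: ORDER BY appears before GROUP BY; SQL clause order requires GROUP BY first

Fix: Move ORDER BY to the end, after GROUP BY

Corrected query:
SELECT account, AVG(amount) AS a FROM transactions GROUP BY account ORDER BY a

Result:
account | a       
--------+---------
ACC-103 | 2371.79 
ACC-105 | 2823.82 
ACC-101 | 3817.445
ACC-102 | 3937.91 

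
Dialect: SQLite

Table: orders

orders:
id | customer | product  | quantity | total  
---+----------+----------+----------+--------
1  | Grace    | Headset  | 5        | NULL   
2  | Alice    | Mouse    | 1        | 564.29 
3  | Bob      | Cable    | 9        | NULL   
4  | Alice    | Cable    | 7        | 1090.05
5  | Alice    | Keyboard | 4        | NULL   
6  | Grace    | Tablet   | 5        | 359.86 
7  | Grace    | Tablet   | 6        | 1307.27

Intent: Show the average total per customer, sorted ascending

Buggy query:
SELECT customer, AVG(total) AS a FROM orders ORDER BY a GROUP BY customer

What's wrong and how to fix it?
Bug: GROUP BY must precede ORDER BY

Fix: Reorder: SELECT … FROM … GROUP BY … ORDER BY …

Corrected query:
SELECT customer, AVG(total) AS a FROM orders GROUP BY customer ORDER BY a

Result:
customer | a      
---------+--------
Bob      | NULL   
Alice    | 827.17 
Grace    | 833.565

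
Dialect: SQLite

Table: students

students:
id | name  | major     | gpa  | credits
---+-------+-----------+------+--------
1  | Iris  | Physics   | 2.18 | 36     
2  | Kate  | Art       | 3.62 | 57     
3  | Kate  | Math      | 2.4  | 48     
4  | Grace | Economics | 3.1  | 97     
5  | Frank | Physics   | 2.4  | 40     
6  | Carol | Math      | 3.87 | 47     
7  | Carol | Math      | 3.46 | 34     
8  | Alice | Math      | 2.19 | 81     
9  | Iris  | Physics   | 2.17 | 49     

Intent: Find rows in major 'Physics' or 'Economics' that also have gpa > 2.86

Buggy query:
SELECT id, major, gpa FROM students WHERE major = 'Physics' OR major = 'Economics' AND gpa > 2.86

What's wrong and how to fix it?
Bug: Without parentheses, AND is evaluated before OR, so the gpa filter only applies to the 'Economics' branch

Fix: Add parentheses around the OR so the AND applies to both alternatives

Corrected query:
SELECT id, major, gpa FROM students WHERE (major = 'Physics' OR major = 'Economics') AND gpa > 2.86

Result:
id | major     | gpa
---+-----------+----
4  | Economics | 3.1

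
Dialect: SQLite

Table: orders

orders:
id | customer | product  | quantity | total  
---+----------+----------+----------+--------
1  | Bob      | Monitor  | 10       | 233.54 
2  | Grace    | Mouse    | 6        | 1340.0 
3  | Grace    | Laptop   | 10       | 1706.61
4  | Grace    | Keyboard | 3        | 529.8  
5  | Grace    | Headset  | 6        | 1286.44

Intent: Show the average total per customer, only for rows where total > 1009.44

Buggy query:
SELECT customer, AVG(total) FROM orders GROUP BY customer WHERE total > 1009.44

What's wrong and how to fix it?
Bug: Row-level WHERE must come before GROUP BY in the clause order

Fix: Place WHERE between FROM and GROUP BY

Corrected query:
SELECT customer, AVG(total) FROM orders WHERE total > 1009.44 GROUP BY customer

Result:
customer | AVG(total)
---------+-----------
Grace    | 1444.35   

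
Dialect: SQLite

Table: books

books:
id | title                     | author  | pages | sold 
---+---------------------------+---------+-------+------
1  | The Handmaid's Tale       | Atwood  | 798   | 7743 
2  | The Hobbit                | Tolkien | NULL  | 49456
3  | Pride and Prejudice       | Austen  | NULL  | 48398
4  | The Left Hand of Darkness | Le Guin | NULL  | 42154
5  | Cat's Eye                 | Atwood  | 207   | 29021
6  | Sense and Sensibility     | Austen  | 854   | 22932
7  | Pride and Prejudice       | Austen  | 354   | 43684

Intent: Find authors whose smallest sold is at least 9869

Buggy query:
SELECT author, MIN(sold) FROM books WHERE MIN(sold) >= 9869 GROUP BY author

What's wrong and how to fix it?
Bug: Aggregates like MIN are computed per group after WHERE runs

Fix: Replace WHERE with HAVING after the GROUP BY

Corrected query:
SELECT author, MIN(sold) FROM books GROUP BY author HAVING MIN(sold) >= 9869

Result:
author  | MIN(sold)
--------+----------
Austen  | 22932    
Le Guin | 42154    
Tolkien | 49456    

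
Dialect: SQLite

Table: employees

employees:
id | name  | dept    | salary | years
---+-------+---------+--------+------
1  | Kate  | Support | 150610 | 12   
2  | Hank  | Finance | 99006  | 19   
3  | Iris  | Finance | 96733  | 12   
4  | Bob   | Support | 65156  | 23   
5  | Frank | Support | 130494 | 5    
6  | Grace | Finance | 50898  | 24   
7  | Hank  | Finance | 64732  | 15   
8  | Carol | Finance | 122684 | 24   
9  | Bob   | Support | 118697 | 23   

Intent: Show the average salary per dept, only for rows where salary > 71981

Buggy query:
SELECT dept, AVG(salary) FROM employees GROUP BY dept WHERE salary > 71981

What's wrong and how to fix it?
Bug: Row-level WHERE must come before GROUP BY in the clause order

Fix: Move the WHERE clause before GROUP BY

Corrected query:
SELECT dept, AVG(salary) FROM employees WHERE salary > 71981 GROUP BY dept

Result:
dept    | AVG(salary)
--------+------------
Finance | 106141     
Support | 133267     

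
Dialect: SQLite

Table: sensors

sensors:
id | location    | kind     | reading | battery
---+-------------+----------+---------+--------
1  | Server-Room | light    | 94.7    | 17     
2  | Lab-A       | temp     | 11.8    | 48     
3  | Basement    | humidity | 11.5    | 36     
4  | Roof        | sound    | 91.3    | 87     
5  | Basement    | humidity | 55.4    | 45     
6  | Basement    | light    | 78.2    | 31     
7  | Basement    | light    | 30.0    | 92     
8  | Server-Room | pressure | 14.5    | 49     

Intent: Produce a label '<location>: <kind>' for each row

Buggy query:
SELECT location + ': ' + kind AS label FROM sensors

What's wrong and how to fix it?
Bug: '+' is numeric addition; on text columns SQLite converts them to 0 instead of concatenating

Fix: Replace + with || to concatenate text

Corrected query:
SELECT location || ': ' || kind AS label FROM sensors

Result:
label                
---------------------
Server-Room: light   
Lab-A: temp          
Basement: humidity   
Roof: sound          
Basement: humidity   
Basement: light      
Basement: light      
Server-Room: pressure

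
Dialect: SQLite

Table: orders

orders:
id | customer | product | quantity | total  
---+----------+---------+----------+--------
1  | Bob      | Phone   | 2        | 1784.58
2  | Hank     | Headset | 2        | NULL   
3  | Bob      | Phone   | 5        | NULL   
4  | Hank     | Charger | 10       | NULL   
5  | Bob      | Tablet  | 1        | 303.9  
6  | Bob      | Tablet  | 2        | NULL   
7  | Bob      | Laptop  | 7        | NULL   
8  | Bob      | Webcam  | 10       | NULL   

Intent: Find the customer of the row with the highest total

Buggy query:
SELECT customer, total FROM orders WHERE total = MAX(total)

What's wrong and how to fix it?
Bug: MAX(total) is an aggregate and cannot be used directly in WHERE

Fix: Use a subquery: WHERE total = (SELECT MAX(total) FROM orders)

Corrected query:
SELECT customer, total FROM orders WHERE total = (SELECT MAX(total) FROM orders)

Result:
customer | total  
---------+--------
Bob      | 1784.58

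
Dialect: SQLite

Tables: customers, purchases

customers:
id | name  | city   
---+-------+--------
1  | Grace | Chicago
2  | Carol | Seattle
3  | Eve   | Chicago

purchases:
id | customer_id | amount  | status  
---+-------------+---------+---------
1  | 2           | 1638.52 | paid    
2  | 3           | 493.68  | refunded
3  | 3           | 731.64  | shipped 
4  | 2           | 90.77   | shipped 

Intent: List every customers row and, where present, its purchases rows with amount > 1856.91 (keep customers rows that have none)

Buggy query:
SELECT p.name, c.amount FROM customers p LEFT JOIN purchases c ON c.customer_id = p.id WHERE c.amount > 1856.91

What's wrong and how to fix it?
Bug: A WHERE condition on the right-hand table after LEFT JOIN drops unmatched parents

Fix: Put 'c.amount > 1856.91' in the JOIN's ON clause instead of WHERE

Corrected query:
SELECT p.name, c.amount FROM customers p LEFT JOIN purchases c ON c.customer_id = p.id AND c.amount > 1856.91

Result:
name  | amount
------+-------
Grace | NULL  
Carol | NULL  
Eve   | NULL  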